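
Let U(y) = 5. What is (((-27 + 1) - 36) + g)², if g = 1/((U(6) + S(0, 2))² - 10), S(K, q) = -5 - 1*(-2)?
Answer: 139129/36 ≈ 3864.7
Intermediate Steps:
S(K, q) = -3 (S(K, q) = -5 + 2 = -3)
g = -⅙ (g = 1/((5 - 3)² - 10) = 1/(2² - 10) = 1/(4 - 10) = 1/(-6) = -⅙ ≈ -0.16667)
(((-27 + 1) - 36) + g)² = (((-27 + 1) - 36) - ⅙)² = ((-26 - 36) - ⅙)² = (-62 - ⅙)² = (-373/6)² = 139129/36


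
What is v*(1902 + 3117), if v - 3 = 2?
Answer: 25095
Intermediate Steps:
v = 5 (v = 3 + 2 = 5)
v*(1902 + 3117) = 5*(1902 + 3117) = 5*5019 = 25095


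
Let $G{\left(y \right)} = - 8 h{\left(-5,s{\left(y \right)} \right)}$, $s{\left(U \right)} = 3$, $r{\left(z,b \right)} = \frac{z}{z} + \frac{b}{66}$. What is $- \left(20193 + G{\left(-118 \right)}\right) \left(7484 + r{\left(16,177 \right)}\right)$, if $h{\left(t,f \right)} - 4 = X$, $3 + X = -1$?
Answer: $- \frac{3326372697}{22} \approx -1.512 \cdot 10^{8}$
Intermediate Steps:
$r{\left(z,b \right)} = 1 + \frac{b}{66}$ ($r{\left(z,b \right)} = 1 + b \frac{1}{66} = 1 + \frac{b}{66}$)
$X = -4$ ($X = -3 - 1 = -4$)
$h{\left(t,f \right)} = 0$ ($h{\left(t,f \right)} = 4 - 4 = 0$)
$G{\left(y \right)} = 0$ ($G{\left(y \right)} = \left(-8\right) 0 = 0$)
$- \left(20193 + G{\left(-118 \right)}\right) \left(7484 + r{\left(16,177 \right)}\right) = - \left(20193 + 0\right) \left(7484 + \left(1 + \frac{1}{66} \cdot 177\right)\right) = - 20193 \left(7484 + \left(1 + \frac{59}{22}\right)\right) = - 20193 \left(7484 + \frac{81}{22}\right) = - \frac{20193 \cdot 164729}{22} = \left(-1\right) \frac{3326372697}{22} = - \frac{3326372697}{22}$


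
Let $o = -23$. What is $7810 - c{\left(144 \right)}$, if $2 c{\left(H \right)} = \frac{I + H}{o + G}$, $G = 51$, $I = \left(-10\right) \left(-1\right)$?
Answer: $\frac{31229}{4} \approx 7807.3$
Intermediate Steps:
$I = 10$
$c{\left(H \right)} = \frac{5}{28} + \frac{H}{56}$ ($c{\left(H \right)} = \frac{\left(10 + H\right) \frac{1}{-23 + 51}}{2} = \frac{\left(10 + H\right) \frac{1}{28}}{2} = \frac{\frac{5}{14} + \frac{H}{28}}{2} = \frac{5}{28} + \frac{H}{56}$)
$7810 - c{\left(144 \right)} = 7810 - \left(\frac{5}{28} + \frac{1}{56} \cdot 144\right) = 7810 - \left(\frac{5}{28} + \frac{18}{7}\right) = 7810 - \frac{11}{4} = \frac{31229}{4}$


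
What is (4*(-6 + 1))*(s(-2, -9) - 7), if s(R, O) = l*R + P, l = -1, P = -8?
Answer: 260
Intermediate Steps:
s(R, O) = -8 - R (s(R, O) = -R - 8 = -8 - R)
(4*(-6 + 1))*(s(-2, -9) - 7) = (4*(-6 + 1))*((-8 - 1*(-2)) - 7) = (4*(-5))*((-8 + 2) - 7) = -20*(-6 - 7) = -20*(-13) = 260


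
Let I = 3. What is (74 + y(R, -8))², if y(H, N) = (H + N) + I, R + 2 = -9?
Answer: 3364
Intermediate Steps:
R = -11 (R = -2 - 9 = -11)
y(H, N) = 3 + H + N (y(H, N) = (H + N) + 3 = 3 + H + N)
(74 + y(R, -8))² = (74 + (3 - 11 - 8))² = (74 - 16)² = 58² = 3364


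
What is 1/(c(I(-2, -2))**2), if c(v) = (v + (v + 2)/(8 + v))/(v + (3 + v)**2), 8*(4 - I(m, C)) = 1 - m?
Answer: 8887021441/66455104 ≈ 133.73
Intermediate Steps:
I(m, C) = 31/8 + m/8 (I(m, C) = 4 - (1 - m)/8 = 4 + (-1/8 + m/8) = 31/8 + m/8)
c(v) = (v + (2 + v)/(8 + v))/(v + (3 + v)**2)
1/(c(I(-2, -2))**2) = 1/(((2 + (31/8 + (1/8)*(-2))**2 + 9*(31/8 + (1/8)*(-2)))/(72 + (31/8 + (1/8)*(-2))**3 + 15*(31/8 + (1/8)*(-2))**2 + 65*(31/8 + (1/8)*(-2))))**2) = 1/(((2 + (31/8 - 1/4)**2 + 9*(31/8 - 1/4))/(72 + (31/8 - 1/4)**3 + 15*(31/8 - 1/4)**2 + 65*(31/8 - 1/4)))**2) = 1/(((2 + (29/8)**2 + 9*(29/8))/(72 + (29/8)**3 + 15*(29/8)**2 + 65*(29/8)))**2) = 1/(((2 + 841/64 + 261/8)/(72 + 24389/512 + 15*(841/64) + 1885/8))**2) = 1/(((3057/64)/(72 + 24389/512 + 12615/64 + 1885/8))**2) = 1/(((3057/64)/(282813/512))**2) = 1/(((512/282813)*(3057/64))**2) = 1/((8152/94271)**2) = 1/(66455104/8887021441) = 8887021441/66455104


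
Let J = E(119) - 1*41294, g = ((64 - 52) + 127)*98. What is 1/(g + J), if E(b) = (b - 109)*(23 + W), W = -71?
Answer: -1/28152 ≈ -3.5521e-5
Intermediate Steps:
E(b) = 5232 - 48*b (E(b) = (b - 109)*(23 - 71) = (-109 + b)*(-48) = 5232 - 48*b)
g = 13622 (g = (12 + 127)*98 = 139*98 = 13622)
J = -41774 (J = (5232 - 48*119) - 1*41294 = (5232 - 5712) - 41294 = -480 - 41294 = -41774)
1/(g + J) = 1/(13622 - 41774) = 1/(-28152) = -1/28152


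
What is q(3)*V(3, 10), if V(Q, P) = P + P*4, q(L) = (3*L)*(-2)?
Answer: -900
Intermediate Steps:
q(L) = -6*L
V(Q, P) = 5*P (V(Q, P) = P + 4*P = 5*P)
q(3)*V(3, 10) = (-6*3)*(5*10) = -18*50 = -900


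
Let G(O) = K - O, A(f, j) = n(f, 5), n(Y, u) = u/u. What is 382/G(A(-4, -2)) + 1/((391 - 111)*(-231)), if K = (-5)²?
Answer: 343163/21560 ≈ 15.917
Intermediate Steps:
K = 25
n(Y, u) = 1
A(f, j) = 1
G(O) = 25 - O
382/G(A(-4, -2)) + 1/((391 - 111)*(-231)) = 382/(25 - 1*1) + 1/((391 - 111)*(-231)) = 382/(25 - 1) - 1/231/280 = 382/24 + (1/280)*(-1/231) = 382*(1/24) - 1/64680 = 191/12 - 1/64680 = 343163/21560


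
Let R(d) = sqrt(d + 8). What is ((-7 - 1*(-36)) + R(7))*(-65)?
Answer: -1885 - 65*sqrt(15) ≈ -2136.7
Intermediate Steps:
R(d) = sqrt(8 + d)
((-7 - 1*(-36)) + R(7))*(-65) = ((-7 - 1*(-36)) + sqrt(8 + 7))*(-65) = ((-7 + 36) + sqrt(15))*(-65) = (29 + sqrt(15))*(-65) = -1885 - 65*sqrt(15)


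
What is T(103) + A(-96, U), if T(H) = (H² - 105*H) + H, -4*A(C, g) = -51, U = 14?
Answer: -361/4 ≈ -90.250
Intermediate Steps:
A(C, g) = 51/4 (A(C, g) = -¼*(-51) = 51/4)
T(H) = H² - 104*H
T(103) + A(-96, U) = 103*(-104 + 103) + 51/4 = 103*(-1) + 51/4 = -103 + 51/4 = -361/4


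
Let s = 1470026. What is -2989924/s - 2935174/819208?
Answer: -1691037938679/301064264852 ≈ -5.6169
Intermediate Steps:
-2989924/s - 2935174/819208 = -2989924/1470026 - 2935174/819208 = -2989924*1/1470026 - 2935174*1/819208 = -1494962/735013 - 1467587/409604 = -1691037938679/301064264852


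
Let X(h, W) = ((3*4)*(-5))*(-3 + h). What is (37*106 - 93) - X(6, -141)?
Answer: 4009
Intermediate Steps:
X(h, W) = 180 - 60*h (X(h, W) = (12*(-5))*(-3 + h) = -60*(-3 + h) = 180 - 60*h)
(37*106 - 93) - X(6, -141) = (37*106 - 93) - (180 - 60*6) = (3922 - 93) - (180 - 360) = 3829 - 1*(-180) = 3829 + 180 = 4009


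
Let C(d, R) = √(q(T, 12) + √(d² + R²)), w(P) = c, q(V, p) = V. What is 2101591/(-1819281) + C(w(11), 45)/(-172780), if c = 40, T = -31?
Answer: -2101591/1819281 - √(-31 + 5*√145)/172780 ≈ -1.1552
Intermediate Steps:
w(P) = 40
C(d, R) = √(-31 + √(R² + d²)) (C(d, R) = √(-31 + √(d² + R²)) = √(-31 + √(R² + d²)))
2101591/(-1819281) + C(w(11), 45)/(-172780) = 2101591/(-1819281) + √(-31 + √(45² + 40²))/(-172780) = 2101591*(-1/1819281) + √(-31 + √(2025 + 1600))*(-1/172780) = -2101591/1819281 + √(-31 + √3625)*(-1/172780) = -2101591/1819281 + √(-31 + 5*√145)*(-1/172780) = -2101591/1819281 - √(-31 + 5*√145)/172780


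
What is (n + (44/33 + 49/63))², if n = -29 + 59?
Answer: 83521/81 ≈ 1031.1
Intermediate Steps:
n = 30
(n + (44/33 + 49/63))² = (30 + (44/33 + 49/63))² = (30 + (44*(1/33) + 49*(1/63)))² = (30 + (4/3 + 7/9))² = (30 + 19/9)² = (289/9)² = 83521/81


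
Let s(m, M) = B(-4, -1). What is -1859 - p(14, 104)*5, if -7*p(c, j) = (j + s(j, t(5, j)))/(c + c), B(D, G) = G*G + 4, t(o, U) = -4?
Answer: -363819/196 ≈ -1856.2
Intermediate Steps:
B(D, G) = 4 + G**2 (B(D, G) = G**2 + 4 = 4 + G**2)
s(m, M) = 5 (s(m, M) = 4 + (-1)**2 = 4 + 1 = 5)
p(c, j) = -(5 + j)/(14*c) (p(c, j) = -(j + 5)/(7*(c + c)) = -(5 + j)/(7*(2*c)) = -(5 + j)*1/(2*c)/7 = -(5 + j)/(14*c))
-1859 - p(14, 104)*5 = -1859 - (1/14)*(-5 - 1*104)/14*5 = -1859 - (1/14)*(1/14)*(-5 - 104)*5 = -1859 - (1/14)*(1/14)*(-109)*5 = -1859 - (-109)*5/196 = -1859 - 1*(-545/196) = -1859 + 545/196 = -363819/196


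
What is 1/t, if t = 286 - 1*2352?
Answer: -1/2066 ≈ -0.00048403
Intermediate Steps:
t = -2066 (t = 286 - 2352 = -2066)
1/t = 1/(-2066) = -1/2066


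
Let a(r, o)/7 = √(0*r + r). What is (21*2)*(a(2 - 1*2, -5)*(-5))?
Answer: 0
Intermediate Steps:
a(r, o) = 7*√r (a(r, o) = 7*√(0*r + r) = 7*√(0 + r) = 7*√r)
(21*2)*(a(2 - 1*2, -5)*(-5)) = (21*2)*((7*√(2 - 1*2))*(-5)) = 42*((7*√(2 - 2))*(-5)) = 42*((7*√0)*(-5)) = 42*((7*0)*(-5)) = 42*(0*(-5)) = 42*0 = 0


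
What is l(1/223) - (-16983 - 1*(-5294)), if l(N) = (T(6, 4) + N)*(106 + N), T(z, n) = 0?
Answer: 581305920/49729 ≈ 11689.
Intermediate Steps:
l(N) = N*(106 + N) (l(N) = (0 + N)*(106 + N) = N*(106 + N))
l(1/223) - (-16983 - 1*(-5294)) = (106 + 1/223)/223 - (-16983 - 1*(-5294)) = (106 + 1/223)/223 - (-16983 + 5294) = (1/223)*(23639/223) - 1*(-11689) = 23639/49729 + 11689 = 581305920/49729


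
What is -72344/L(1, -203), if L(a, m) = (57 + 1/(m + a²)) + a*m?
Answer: 14613488/29493 ≈ 495.49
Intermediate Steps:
L(a, m) = 57 + 1/(m + a²) + a*m
-72344/L(1, -203) = -72344*(-203 + 1²)/(1 + 57*(-203) + 57*1² + 1*(-203)² - 203*1³) = -72344*(-203 + 1)/(1 - 11571 + 57*1 + 1*41209 - 203*1) = -72344*(-202/(1 - 11571 + 57 + 41209 - 203)) = -72344/((-1/202*29493)) = -72344/(-29493/202) = -72344*(-202/29493) = 14613488/29493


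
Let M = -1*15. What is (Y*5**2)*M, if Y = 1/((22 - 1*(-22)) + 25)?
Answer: -125/23 ≈ -5.4348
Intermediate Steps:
M = -15
Y = 1/69 (Y = 1/((22 + 22) + 25) = 1/(44 + 25) = 1/69 ≈ 0.014493)
(Y*5**2)*M = ((1/69)*5**2)*(-15) = ((1/69)*25)*(-15) = (25/69)*(-15) = -125/23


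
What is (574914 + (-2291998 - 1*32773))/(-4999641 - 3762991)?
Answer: 1749857/8762632 ≈ 0.19970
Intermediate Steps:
(574914 + (-2291998 - 1*32773))/(-4999641 - 3762991) = (574914 + (-2291998 - 32773))/(-8762632) = (574914 - 2324771)*(-1/8762632) = -1749857*(-1/8762632) = 1749857/8762632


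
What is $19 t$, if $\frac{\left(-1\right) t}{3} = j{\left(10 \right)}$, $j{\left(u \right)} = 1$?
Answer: $-57$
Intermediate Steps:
$t = -3$ ($t = \left(-3\right) 1 = -3$)
$19 t = 19 \left(-3\right) = -57$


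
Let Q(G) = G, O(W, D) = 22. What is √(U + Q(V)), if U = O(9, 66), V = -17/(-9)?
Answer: √215/3 ≈ 4.8876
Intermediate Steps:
V = 17/9 (V = -17*(-⅑) = 17/9 ≈ 1.8889)
U = 22
√(U + Q(V)) = √(22 + 17/9) = √(215/9) = √215/3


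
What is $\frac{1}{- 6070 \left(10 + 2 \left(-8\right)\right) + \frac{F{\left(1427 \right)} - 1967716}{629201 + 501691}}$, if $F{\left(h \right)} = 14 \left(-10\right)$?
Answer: $\frac{94241}{3432093232} \approx 2.7459 \cdot 10^{-5}$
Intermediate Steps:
$F{\left(h \right)} = -140$
$\frac{1}{- 6070 \left(10 + 2 \left(-8\right)\right) + \frac{F{\left(1427 \right)} - 1967716}{629201 + 501691}} = \frac{1}{- 6070 \left(10 + 2 \left(-8\right)\right) + \frac{-140 - 1967716}{629201 + 501691}} = \frac{1}{- 6070 \left(10 - 16\right) - \frac{1967856}{1130892}} = \frac{1}{\left(-6070\right) \left(-6\right) - \frac{163988}{94241}} = \frac{1}{36420 - \frac{163988}{94241}} = \frac{1}{\frac{3432093232}{94241}} = \frac{94241}{3432093232}$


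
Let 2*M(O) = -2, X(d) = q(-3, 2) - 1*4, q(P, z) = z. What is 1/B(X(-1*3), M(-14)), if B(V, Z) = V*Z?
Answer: ½ ≈ 0.50000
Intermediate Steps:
X(d) = -2 (X(d) = 2 - 1*4 = 2 - 4 = -2)
M(O) = -1 (M(O) = (½)*(-2) = -1)
1/B(X(-1*3), M(-14)) = 1/(-2*(-1)) = 1/2 = ½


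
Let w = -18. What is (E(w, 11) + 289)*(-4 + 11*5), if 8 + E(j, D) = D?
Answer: 14892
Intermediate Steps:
E(j, D) = -8 + D
(E(w, 11) + 289)*(-4 + 11*5) = ((-8 + 11) + 289)*(-4 + 11*5) = (3 + 289)*(-4 + 55) = 292*51 = 14892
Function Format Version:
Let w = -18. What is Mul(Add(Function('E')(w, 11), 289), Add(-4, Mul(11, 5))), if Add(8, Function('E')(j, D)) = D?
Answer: 14892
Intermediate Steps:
Function('E')(j, D) = Add(-8, D)
Mul(Add(Function('E')(w, 11), 289), Add(-4, Mul(11, 5))) = Mul(Add(Add(-8, 11), 289), Add(-4, Mul(11, 5))) = Mul(Add(3, 289), Add(-4, 55)) = Mul(292, 51) = 14892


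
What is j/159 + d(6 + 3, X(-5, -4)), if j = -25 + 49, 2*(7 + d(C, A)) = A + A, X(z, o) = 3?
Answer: -204/53 ≈ -3.8491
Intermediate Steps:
d(C, A) = -7 + A (d(C, A) = -7 + (A + A)/2 = -7 + (2*A)/2 = -7 + A)
j = 24
j/159 + d(6 + 3, X(-5, -4)) = 24/159 + (-7 + 3) = (1/159)*24 - 4 = 8/53 - 4 = -204/53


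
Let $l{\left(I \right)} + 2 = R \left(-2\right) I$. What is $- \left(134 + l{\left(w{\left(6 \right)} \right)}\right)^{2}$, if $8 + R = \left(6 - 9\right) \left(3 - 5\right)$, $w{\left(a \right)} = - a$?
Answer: $-11664$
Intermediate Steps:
$R = -2$ ($R = -8 + \left(6 - 9\right) \left(3 - 5\right) = -8 + \left(6 - 9\right) \left(-2\right) = -8 - -6 = -8 + 6 = -2$)
$l{\left(I \right)} = -2 + 4 I$ ($l{\left(I \right)} = -2 + \left(-2\right) \left(-2\right) I = -2 + 4 I$)
$- \left(134 + l{\left(w{\left(6 \right)} \right)}\right)^{2} = - \left(134 + \left(-2 + 4 \left(\left(-1\right) 6\right)\right)\right)^{2} = - \left(134 + \left(-2 + 4 \left(-6\right)\right)\right)^{2} = - \left(134 - 26\right)^{2} = - 108^{2} = \left(-1\right) 11664 = -11664$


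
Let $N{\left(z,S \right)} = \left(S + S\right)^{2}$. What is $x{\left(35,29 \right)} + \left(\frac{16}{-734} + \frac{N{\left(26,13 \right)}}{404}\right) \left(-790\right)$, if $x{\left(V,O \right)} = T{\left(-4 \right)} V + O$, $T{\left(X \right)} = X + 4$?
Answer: $- \frac{47284907}{37067} \approx -1275.7$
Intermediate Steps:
$T{\left(X \right)} = 4 + X$
$N{\left(z,S \right)} = 4 S^{2}$ ($N{\left(z,S \right)} = \left(2 S\right)^{2} = 4 S^{2}$)
$x{\left(V,O \right)} = O$ ($x{\left(V,O \right)} = \left(4 - 4\right) V + O = 0 V + O = 0 + O = O$)
$x{\left(35,29 \right)} + \left(\frac{16}{-734} + \frac{N{\left(26,13 \right)}}{404}\right) \left(-790\right) = 29 + \left(\frac{16}{-734} + \frac{4 \cdot 13^{2}}{404}\right) \left(-790\right) = 29 + \left(16 \left(- \frac{1}{734}\right) + 4 \cdot 169 \cdot \frac{1}{404}\right) \left(-790\right) = 29 + \left(- \frac{8}{367} + 676 \cdot \frac{1}{404}\right) \left(-790\right) = 29 + \left(- \frac{8}{367} + \frac{169}{101}\right) \left(-790\right) = 29 + \frac{61215}{37067} \left(-790\right) = 29 - \frac{48359850}{37067} = - \frac{47284907}{37067}$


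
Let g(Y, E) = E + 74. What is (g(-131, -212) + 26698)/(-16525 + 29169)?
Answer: 6640/3161 ≈ 2.1006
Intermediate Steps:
g(Y, E) = 74 + E
(g(-131, -212) + 26698)/(-16525 + 29169) = ((74 - 212) + 26698)/(-16525 + 29169) = (-138 + 26698)/12644 = 26560*(1/12644) = 6640/3161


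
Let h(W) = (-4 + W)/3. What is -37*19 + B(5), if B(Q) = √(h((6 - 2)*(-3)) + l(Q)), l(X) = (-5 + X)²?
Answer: -703 + 4*I*√3/3 ≈ -703.0 + 2.3094*I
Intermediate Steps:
h(W) = -4/3 + W/3 (h(W) = (-4 + W)/3 = -4/3 + W/3)
B(Q) = √(-16/3 + (-5 + Q)²) (B(Q) = √((-4/3 + ((6 - 2)*(-3))/3) + (-5 + Q)²) = √((-4/3 + (4*(-3))/3) + (-5 + Q)²) = √((-4/3 + (⅓)*(-12)) + (-5 + Q)²) = √((-4/3 - 4) + (-5 + Q)²) = √(-16/3 + (-5 + Q)²))
-37*19 + B(5) = -37*19 + √(-48 + 9*(-5 + 5)²)/3 = -703 + √(-48 + 9*0²)/3 = -703 + √(-48 + 9*0)/3 = -703 + √(-48 + 0)/3 = -703 + √(-48)/3 = -703 + (4*I*√3)/3 = -703 + 4*I*√3/3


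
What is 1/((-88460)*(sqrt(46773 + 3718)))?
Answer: -sqrt(50491)/4466433860 ≈ -5.0309e-8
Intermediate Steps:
1/((-88460)*(sqrt(46773 + 3718))) = -sqrt(50491)/50491/88460 = -sqrt(50491)/4466433860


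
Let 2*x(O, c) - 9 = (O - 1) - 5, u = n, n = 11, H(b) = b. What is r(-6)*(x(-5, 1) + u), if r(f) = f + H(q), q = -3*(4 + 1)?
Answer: -210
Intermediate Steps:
q = -15 (q = -3*5 = -15)
u = 11
r(f) = -15 + f (r(f) = f - 15 = -15 + f)
x(O, c) = 3/2 + O/2 (x(O, c) = 9/2 + ((O - 1) - 5)/2 = 9/2 + ((-1 + O) - 5)/2 = 9/2 + (-6 + O)/2 = 9/2 + (-3 + O/2) = 3/2 + O/2)
r(-6)*(x(-5, 1) + u) = (-15 - 6)*((3/2 + (1/2)*(-5)) + 11) = -21*((3/2 - 5/2) + 11) = -21*(-1 + 11) = -21*10 = -210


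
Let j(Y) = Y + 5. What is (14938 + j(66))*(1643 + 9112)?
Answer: 161421795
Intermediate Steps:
j(Y) = 5 + Y
(14938 + j(66))*(1643 + 9112) = (14938 + (5 + 66))*(1643 + 9112) = (14938 + 71)*10755 = 15009*10755 = 161421795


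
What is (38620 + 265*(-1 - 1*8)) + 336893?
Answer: 373128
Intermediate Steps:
(38620 + 265*(-1 - 1*8)) + 336893 = (38620 + 265*(-1 - 8)) + 336893 = (38620 + 265*(-9)) + 336893 = (38620 - 2385) + 336893 = 36235 + 336893 = 373128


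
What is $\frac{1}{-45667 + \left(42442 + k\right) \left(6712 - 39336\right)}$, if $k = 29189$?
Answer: $- \frac{1}{2336935411} \approx -4.2791 \cdot 10^{-10}$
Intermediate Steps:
$\frac{1}{-45667 + \left(42442 + k\right) \left(6712 - 39336\right)} = \frac{1}{-45667 + \left(42442 + 29189\right) \left(6712 - 39336\right)} = \frac{1}{-45667 + 71631 \left(-32624\right)} = \frac{1}{-45667 - 2336889744} = \frac{1}{-2336935411} = - \frac{1}{2336935411}$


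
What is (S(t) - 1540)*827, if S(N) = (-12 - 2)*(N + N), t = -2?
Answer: -1227268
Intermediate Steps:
S(N) = -28*N
(S(t) - 1540)*827 = (-28*(-2) - 1540)*827 = (56 - 1540)*827 = -1484*827 = -1227268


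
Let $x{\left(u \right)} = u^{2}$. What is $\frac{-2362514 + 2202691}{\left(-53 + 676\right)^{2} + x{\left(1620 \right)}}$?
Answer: $- \frac{159823}{3012529} \approx -0.053053$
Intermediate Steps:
$\frac{-2362514 + 2202691}{\left(-53 + 676\right)^{2} + x{\left(1620 \right)}} = \frac{-2362514 + 2202691}{\left(-53 + 676\right)^{2} + 1620^{2}} = - \frac{159823}{623^{2} + 2624400} = - \frac{159823}{388129 + 2624400} = - \frac{159823}{3012529}$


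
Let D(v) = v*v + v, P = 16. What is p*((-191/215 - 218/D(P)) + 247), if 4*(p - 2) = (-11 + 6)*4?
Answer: -21518607/29240 ≈ -735.93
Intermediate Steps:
D(v) = v + v² (D(v) = v² + v = v + v²)
p = -3 (p = 2 + ((-11 + 6)*4)/4 = 2 + (-5*4)/4 = 2 + (¼)*(-20) = 2 - 5 = -3)
p*((-191/215 - 218/D(P)) + 247) = -3*((-191/215 - 218*1/(16*(1 + 16))) + 247) = -3*((-191*1/215 - 218/(16*17)) + 247) = -3*((-191/215 - 218/272) + 247) = -3*((-191/215 - 218*1/272) + 247) = -3*((-191/215 - 109/136) + 247) = -3*(-49411/29240 + 247) = -3*7172869/29240 = -21518607/29240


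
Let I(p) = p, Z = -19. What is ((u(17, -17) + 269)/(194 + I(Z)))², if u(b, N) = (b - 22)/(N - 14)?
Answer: 1420864/600625 ≈ 2.3656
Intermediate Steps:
u(b, N) = (-22 + b)/(-14 + N)
((u(17, -17) + 269)/(194 + I(Z)))² = (((-22 + 17)/(-14 - 17) + 269)/(194 - 19))² = ((-5/(-31) + 269)/175)² = ((-1/31*(-5) + 269)*(1/175))² = ((5/31 + 269)*(1/175))² = ((8344/31)*(1/175))² = (1192/775)² = 1420864/600625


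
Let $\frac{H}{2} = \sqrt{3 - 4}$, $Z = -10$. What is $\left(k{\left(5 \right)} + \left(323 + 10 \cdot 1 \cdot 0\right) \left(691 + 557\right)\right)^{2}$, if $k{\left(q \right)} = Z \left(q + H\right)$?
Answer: $162452526516 - 16122160 i \approx 1.6245 \cdot 10^{11} - 1.6122 \cdot 10^{7} i$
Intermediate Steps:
$H = 2 i$ ($H = 2 \sqrt{3 - 4} = 2 \sqrt{-1} = 2 i \approx 2.0 i$)
$k{\left(q \right)} = - 20 i - 10 q$ ($k{\left(q \right)} = - 10 \left(q + 2 i\right) = - 20 i - 10 q$)
$\left(k{\left(5 \right)} + \left(323 + 10 \cdot 1 \cdot 0\right) \left(691 + 557\right)\right)^{2} = \left(\left(- 20 i - 50\right) + \left(323 + 10 \cdot 1 \cdot 0\right) \left(691 + 557\right)\right)^{2} = \left(\left(- 20 i - 50\right) + \left(323 + 10 \cdot 0\right) 1248\right)^{2} = \left(\left(-50 - 20 i\right) + \left(323 + 0\right) 1248\right)^{2} = \left(\left(-50 - 20 i\right) + 323 \cdot 1248\right)^{2} = \left(\left(-50 - 20 i\right) + 403104\right)^{2} = \left(403054 - 20 i\right)^{2}$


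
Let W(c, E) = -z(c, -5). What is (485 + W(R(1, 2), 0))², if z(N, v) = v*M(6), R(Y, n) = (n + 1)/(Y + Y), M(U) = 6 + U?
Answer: 297025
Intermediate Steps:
R(Y, n) = (1 + n)/(2*Y) (R(Y, n) = (1 + n)/((2*Y)) = (1 + n)*(1/(2*Y)) = (1 + n)/(2*Y))
z(N, v) = 12*v (z(N, v) = v*(6 + 6) = v*12 = 12*v)
W(c, E) = 60 (W(c, E) = -12*(-5) = -1*(-60) = 60)
(485 + W(R(1, 2), 0))² = (485 + 60)² = 545² = 297025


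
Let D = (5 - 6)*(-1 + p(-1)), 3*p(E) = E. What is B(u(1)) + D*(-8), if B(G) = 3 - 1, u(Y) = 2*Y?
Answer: -26/3 ≈ -8.6667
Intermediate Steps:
p(E) = E/3
B(G) = 2
D = 4/3 (D = (5 - 6)*(-1 + (1/3)*(-1)) = -(-1 - 1/3) = -1*(-4/3) = 4/3 ≈ 1.3333)
B(u(1)) + D*(-8) = 2 + (4/3)*(-8) = 2 - 32/3 = -26/3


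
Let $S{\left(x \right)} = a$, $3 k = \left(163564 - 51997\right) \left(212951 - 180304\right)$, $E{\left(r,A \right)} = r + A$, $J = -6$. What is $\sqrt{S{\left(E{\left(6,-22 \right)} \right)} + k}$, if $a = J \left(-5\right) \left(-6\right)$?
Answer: $\sqrt{1214109103} \approx 34844.0$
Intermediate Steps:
$a = -180$ ($a = \left(-6\right) \left(-5\right) \left(-6\right) = 30 \left(-6\right) = -180$)
$E{\left(r,A \right)} = A + r$
$k = 1214109283$ ($k = \frac{\left(163564 - 51997\right) \left(212951 - 180304\right)}{3} = \frac{111567 \cdot 32647}{3} = \frac{1}{3} \cdot 3642327849 = 1214109283$)
$S{\left(x \right)} = -180$
$\sqrt{S{\left(E{\left(6,-22 \right)} \right)} + k} = \sqrt{-180 + 1214109283} = \sqrt{1214109103}$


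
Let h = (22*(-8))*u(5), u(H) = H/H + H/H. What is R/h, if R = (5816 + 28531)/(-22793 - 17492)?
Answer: 34347/14180320 ≈ 0.0024222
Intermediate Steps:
R = -34347/40285 (R = 34347/(-40285) = 34347*(-1/40285) = -34347/40285 ≈ -0.85260)
u(H) = 2 (u(H) = 1 + 1 = 2)
h = -352 (h = (22*(-8))*2 = -176*2 = -352)
R/h = -34347/40285/(-352) = -34347/40285*(-1/352) = 34347/14180320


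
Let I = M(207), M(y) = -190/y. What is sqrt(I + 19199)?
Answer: 11*sqrt(755389)/69 ≈ 138.56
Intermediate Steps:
I = -190/207 ≈ -0.91787
sqrt(I + 19199) = sqrt(-190/207 + 19199) = sqrt(3974003/207) = 11*sqrt(755389)/69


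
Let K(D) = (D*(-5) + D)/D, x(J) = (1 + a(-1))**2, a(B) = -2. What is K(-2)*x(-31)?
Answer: -4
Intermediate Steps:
x(J) = 1 (x(J) = (1 - 2)**2 = (-1)**2 = 1)
K(D) = -4 (K(D) = (-5*D + D)/D = (-4*D)/D = -4)
K(-2)*x(-31) = -4*1 = -4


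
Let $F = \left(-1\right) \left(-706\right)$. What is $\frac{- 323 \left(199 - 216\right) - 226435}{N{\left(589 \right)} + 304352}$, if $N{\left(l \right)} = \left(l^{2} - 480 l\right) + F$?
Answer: $- \frac{220944}{369259} \approx -0.59834$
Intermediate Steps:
$F = 706$
$N{\left(l \right)} = 706 + l^{2} - 480 l$ ($N{\left(l \right)} = \left(l^{2} - 480 l\right) + 706 = 706 + l^{2} - 480 l$)
$\frac{- 323 \left(199 - 216\right) - 226435}{N{\left(589 \right)} + 304352} = \frac{- 323 \left(199 - 216\right) - 226435}{\left(706 + 589^{2} - 282720\right) + 304352} = \frac{\left(-323\right) \left(-17\right) - 226435}{\left(706 + 346921 - 282720\right) + 304352} = \frac{5491 - 226435}{64907 + 304352} = - \frac{220944}{369259}$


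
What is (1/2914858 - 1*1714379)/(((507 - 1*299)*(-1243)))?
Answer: 4997171343181/753619046752 ≈ 6.6309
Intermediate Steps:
(1/2914858 - 1*1714379)/(((507 - 1*299)*(-1243))) = (1/2914858 - 1714379)/(((507 - 299)*(-1243))) = -4997171343181/(2914858*(208*(-1243))) = -4997171343181/2914858/(-258544) = -4997171343181/2914858*(-1/258544) = 4997171343181/753619046752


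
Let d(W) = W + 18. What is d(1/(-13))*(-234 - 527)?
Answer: -177313/13 ≈ -13639.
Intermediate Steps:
d(W) = 18 + W
d(1/(-13))*(-234 - 527) = (18 + 1/(-13))*(-234 - 527) = (18 - 1/13)*(-761) = (233/13)*(-761) = -177313/13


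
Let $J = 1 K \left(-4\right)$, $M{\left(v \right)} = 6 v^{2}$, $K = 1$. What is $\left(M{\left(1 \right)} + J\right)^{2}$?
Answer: $4$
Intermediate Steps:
$J = -4$ ($J = 1 \cdot 1 \left(-4\right) = 1 \left(-4\right) = -4$)
$\left(M{\left(1 \right)} + J\right)^{2} = \left(6 \cdot 1^{2} - 4\right)^{2} = \left(6 \cdot 1 - 4\right)^{2} = \left(6 - 4\right)^{2} = 2^{2} = 4$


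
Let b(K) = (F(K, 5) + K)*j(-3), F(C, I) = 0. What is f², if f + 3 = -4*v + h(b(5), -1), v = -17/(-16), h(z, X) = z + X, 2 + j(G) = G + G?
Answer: 37249/16 ≈ 2328.1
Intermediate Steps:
j(G) = -2 + 2*G (j(G) = -2 + (G + G) = -2 + 2*G)
b(K) = -8*K (b(K) = (0 + K)*(-2 + 2*(-3)) = K*(-2 - 6) = K*(-8) = -8*K)
h(z, X) = X + z
v = 17/16 (v = -17*(-1/16) = 17/16 ≈ 1.0625)
f = -193/4 (f = -3 + (-4*17/16 + (-1 - 8*5)) = -3 + (-17/4 + (-1 - 40)) = -3 + (-17/4 - 41) = -3 - 181/4 = -193/4 ≈ -48.250)
f² = (-193/4)² = 37249/16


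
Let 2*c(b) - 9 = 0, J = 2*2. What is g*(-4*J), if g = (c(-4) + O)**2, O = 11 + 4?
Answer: -6084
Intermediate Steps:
J = 4
c(b) = 9/2 (c(b) = 9/2 + (1/2)*0 = 9/2 + 0 = 9/2)
O = 15
g = 1521/4 (g = (9/2 + 15)**2 = (39/2)**2 = 1521/4 ≈ 380.25)
g*(-4*J) = 1521*(-4*4)/4 = (1521/4)*(-16) = -6084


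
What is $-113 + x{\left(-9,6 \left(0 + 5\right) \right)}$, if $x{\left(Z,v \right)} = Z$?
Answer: $-122$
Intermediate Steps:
$-113 + x{\left(-9,6 \left(0 + 5\right) \right)} = -113 - 9 = -122$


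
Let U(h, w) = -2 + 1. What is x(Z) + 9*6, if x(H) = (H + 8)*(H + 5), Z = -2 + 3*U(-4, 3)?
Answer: 54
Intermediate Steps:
U(h, w) = -1
Z = -5 (Z = -2 + 3*(-1) = -2 - 3 = -5)
x(H) = (5 + H)*(8 + H) (x(H) = (8 + H)*(5 + H) = (5 + H)*(8 + H))
x(Z) + 9*6 = (40 + (-5)² + 13*(-5)) + 9*6 = (40 + 25 - 65) + 54 = 0 + 54 = 54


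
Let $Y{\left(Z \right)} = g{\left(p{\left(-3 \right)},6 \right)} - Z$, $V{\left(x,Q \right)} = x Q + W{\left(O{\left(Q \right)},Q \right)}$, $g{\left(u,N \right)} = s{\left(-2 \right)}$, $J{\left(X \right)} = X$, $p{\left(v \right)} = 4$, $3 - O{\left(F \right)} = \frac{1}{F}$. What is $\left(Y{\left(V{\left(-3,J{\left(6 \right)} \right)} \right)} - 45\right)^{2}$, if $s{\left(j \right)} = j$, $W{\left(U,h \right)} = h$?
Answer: $1225$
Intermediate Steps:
$O{\left(F \right)} = 3 - \frac{1}{F}$
$g{\left(u,N \right)} = -2$
$V{\left(x,Q \right)} = Q + Q x$ ($V{\left(x,Q \right)} = x Q + Q = Q x + Q = Q + Q x$)
$Y{\left(Z \right)} = -2 - Z$
$\left(Y{\left(V{\left(-3,J{\left(6 \right)} \right)} \right)} - 45\right)^{2} = \left(\left(-2 - 6 \left(1 - 3\right)\right) - 45\right)^{2} = \left(\left(-2 - 6 \left(-2\right)\right) - 45\right)^{2} = \left(\left(-2 - -12\right) - 45\right)^{2} = \left(\left(-2 + 12\right) - 45\right)^{2} = \left(10 - 45\right)^{2} = \left(-35\right)^{2} = 1225$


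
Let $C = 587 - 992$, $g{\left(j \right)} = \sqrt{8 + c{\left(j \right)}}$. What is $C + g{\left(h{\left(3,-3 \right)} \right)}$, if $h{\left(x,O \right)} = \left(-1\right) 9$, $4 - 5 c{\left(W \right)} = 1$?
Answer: $-405 + \frac{\sqrt{215}}{5} \approx -402.07$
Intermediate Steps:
$c{\left(W \right)} = \frac{3}{5}$ ($c{\left(W \right)} = \frac{4}{5} - \frac{1}{5} = \frac{3}{5}$)
$h{\left(x,O \right)} = -9$
$g{\left(j \right)} = \frac{\sqrt{215}}{5}$ ($g{\left(j \right)} = \sqrt{8 + \frac{3}{5}} = \sqrt{\frac{43}{5}} = \frac{\sqrt{215}}{5}$)
$C = -405$ ($C = 587 - 992 = -405$)
$C + g{\left(h{\left(3,-3 \right)} \right)} = -405 + \frac{\sqrt{215}}{5}$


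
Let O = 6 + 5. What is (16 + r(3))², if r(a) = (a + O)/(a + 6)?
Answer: 24964/81 ≈ 308.20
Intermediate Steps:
O = 11
r(a) = (11 + a)/(6 + a) (r(a) = (a + 11)/(a + 6) = (11 + a)/(6 + a))
(16 + r(3))² = (16 + (11 + 3)/(6 + 3))² = (16 + 14/9)² = (158/9)² = 24964/81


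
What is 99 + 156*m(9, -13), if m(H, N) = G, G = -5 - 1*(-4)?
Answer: -57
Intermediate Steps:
G = -1 (G = -5 + 4 = -1)
m(H, N) = -1
99 + 156*m(9, -13) = 99 + 156*(-1) = 99 - 156 = -57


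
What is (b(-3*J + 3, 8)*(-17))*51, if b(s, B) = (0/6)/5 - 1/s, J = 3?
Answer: -289/2 ≈ -144.50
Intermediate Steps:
b(s, B) = -1/s (b(s, B) = (0*(⅙))*(⅕) - 1/s = 0*(⅕) - 1/s = 0 - 1/s = -1/s)
(b(-3*J + 3, 8)*(-17))*51 = (-1/(-3*3 + 3)*(-17))*51 = (-1/(-9 + 3)*(-17))*51 = (-1/(-6)*(-17))*51 = (-1*(-⅙)*(-17))*51 = ((⅙)*(-17))*51 = -17/6*51 = -289/2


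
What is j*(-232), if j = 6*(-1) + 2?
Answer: 928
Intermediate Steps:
j = -4 (j = -6 + 2 = -4)
j*(-232) = -4*(-232) = 928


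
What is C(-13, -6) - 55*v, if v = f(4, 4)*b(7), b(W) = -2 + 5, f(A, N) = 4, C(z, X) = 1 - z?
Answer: -646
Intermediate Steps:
b(W) = 3
v = 12 (v = 4*3 = 12)
C(-13, -6) - 55*v = (1 - 1*(-13)) - 55*12 = (1 + 13) - 660 = 14 - 660 = -646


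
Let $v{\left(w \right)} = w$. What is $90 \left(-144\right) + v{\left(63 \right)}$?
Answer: $-12897$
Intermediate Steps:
$90 \left(-144\right) + v{\left(63 \right)} = 90 \left(-144\right) + 63 = -12960 + 63 = -12897$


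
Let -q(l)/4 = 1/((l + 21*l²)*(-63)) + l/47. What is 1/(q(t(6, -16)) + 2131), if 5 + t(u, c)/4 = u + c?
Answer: 55918485/119447832782 ≈ 0.00046814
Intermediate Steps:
t(u, c) = -20 + 4*c + 4*u (t(u, c) = -20 + 4*(u + c) = -20 + 4*(c + u) = -20 + (4*c + 4*u) = -20 + 4*c + 4*u)
q(l) = -4*l/47 + 4/(63*(l + 21*l²)) (q(l) = -4*(1/((l + 21*l²)*(-63)) + l/47) = -4*(-1/63/(l + 21*l²) + l*(1/47)) = -4*(-1/(63*(l + 21*l²)) + l/47) = -4*l/47 + 4/(63*(l + 21*l²)))
1/(q(t(6, -16)) + 2131) = 1/(4*(47 - 1323*(-20 + 4*(-16) + 4*6)³ - 63*(-20 + 4*(-16) + 4*6)²)/(2961*(-20 + 4*(-16) + 4*6)*(1 + 21*(-20 + 4*(-16) + 4*6))) + 2131) = 1/(4*(47 - 1323*(-20 - 64 + 24)³ - 63*(-20 - 64 + 24)²)/(2961*(-20 - 64 + 24)*(1 + 21*(-20 - 64 + 24))) + 2131) = 1/((4/2961)*(47 - 1323*(-60)³ - 63*(-60)²)/(-60*(1 + 21*(-60))) + 2131) = 1/((4/2961)*(-1/60)*(47 - 1323*(-216000) - 63*3600)/(1 - 1260) + 2131) = 1/((4/2961)*(-1/60)*(47 + 285768000 - 226800)/(-1259) + 2131) = 1/((4/2961)*(-1/60)*(-1/1259)*285541247 + 2131) = 1/(285541247/55918485 + 2131) = 1/(119447832782/55918485) = 55918485/119447832782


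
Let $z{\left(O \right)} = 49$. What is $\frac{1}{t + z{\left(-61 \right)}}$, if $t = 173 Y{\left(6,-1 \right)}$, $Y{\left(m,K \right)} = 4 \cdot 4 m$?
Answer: $\frac{1}{16657} \approx 6.0035 \cdot 10^{-5}$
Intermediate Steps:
$Y{\left(m,K \right)} = 16 m$
$t = 16608$ ($t = 173 \cdot 16 \cdot 6 = 173 \cdot 96 = 16608$)
$\frac{1}{t + z{\left(-61 \right)}} = \frac{1}{16608 + 49} = \frac{1}{16657}$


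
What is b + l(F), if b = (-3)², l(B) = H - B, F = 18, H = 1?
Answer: -8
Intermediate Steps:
l(B) = 1 - B
b = 9
b + l(F) = 9 + (1 - 1*18) = 9 + (1 - 18) = 9 - 17 = -8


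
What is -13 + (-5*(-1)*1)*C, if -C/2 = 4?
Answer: -53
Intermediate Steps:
C = -8 (C = -2*4 = -8)
-13 + (-5*(-1)*1)*C = -13 + (-5*(-1)*1)*(-8) = -13 + (5*1)*(-8) = -13 + 5*(-8) = -13 - 40 = -53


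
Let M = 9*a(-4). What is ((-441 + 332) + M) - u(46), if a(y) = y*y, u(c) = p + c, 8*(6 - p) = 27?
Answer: -109/8 ≈ -13.625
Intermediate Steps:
p = 21/8 (p = 6 - 1/8*27 = 6 - 27/8 = 21/8 ≈ 2.6250)
u(c) = 21/8 + c
a(y) = y**2
M = 144 (M = 9*(-4)**2 = 9*16 = 144)
((-441 + 332) + M) - u(46) = ((-441 + 332) + 144) - (21/8 + 46) = (-109 + 144) - 1*389/8 = 35 - 389/8 = -109/8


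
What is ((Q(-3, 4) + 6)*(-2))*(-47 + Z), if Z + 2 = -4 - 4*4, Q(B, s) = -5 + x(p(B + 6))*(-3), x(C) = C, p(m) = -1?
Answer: 552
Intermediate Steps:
Q(B, s) = -2 (Q(B, s) = -5 - 1*(-3) = -5 + 3 = -2)
Z = -22 (Z = -2 + (-4 - 4*4) = -2 + (-4 - 16) = -2 - 20 = -22)
((Q(-3, 4) + 6)*(-2))*(-47 + Z) = ((-2 + 6)*(-2))*(-47 - 22) = (4*(-2))*(-69) = -8*(-69) = 552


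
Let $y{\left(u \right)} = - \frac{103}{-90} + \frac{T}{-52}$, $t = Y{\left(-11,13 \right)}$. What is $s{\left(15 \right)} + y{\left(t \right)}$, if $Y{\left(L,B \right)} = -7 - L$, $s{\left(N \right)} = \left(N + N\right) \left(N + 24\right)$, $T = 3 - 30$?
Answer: $\frac{2741693}{2340} \approx 1171.7$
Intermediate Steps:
$T = -27$
$s{\left(N \right)} = 2 N \left(24 + N\right)$
$t = 4$ ($t = -7 - -11 = -7 + 11 = 4$)
$y{\left(u \right)} = \frac{3893}{2340}$ ($y{\left(u \right)} = - \frac{103}{-90} - \frac{27}{-52} = \left(-103\right) \left(- \frac{1}{90}\right) - - \frac{27}{52} = \frac{103}{90} + \frac{27}{52} = \frac{3893}{2340}$)
$s{\left(15 \right)} + y{\left(t \right)} = 2 \cdot 15 \left(24 + 15\right) + \frac{3893}{2340} = 2 \cdot 15 \cdot 39 + \frac{3893}{2340} = 1170 + \frac{3893}{2340} = \frac{2741693}{2340}$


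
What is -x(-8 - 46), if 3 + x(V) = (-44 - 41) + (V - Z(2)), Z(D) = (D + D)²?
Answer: 158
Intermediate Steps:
Z(D) = 4*D² (Z(D) = (2*D)² = 4*D²)
x(V) = -104 + V (x(V) = -3 + ((-44 - 41) + (V - 4*2²)) = -3 + (-85 + (V - 4*4)) = -3 + (-85 + (V - 1*16)) = -3 + (-85 + (V - 16)) = -3 + (-85 + (-16 + V)) = -3 + (-101 + V) = -104 + V)
-x(-8 - 46) = -(-104 + (-8 - 46)) = -(-104 - 54) = -1*(-158) = 158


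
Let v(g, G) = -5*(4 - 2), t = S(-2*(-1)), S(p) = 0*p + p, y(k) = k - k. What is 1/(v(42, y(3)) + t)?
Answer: -1/8 ≈ -0.12500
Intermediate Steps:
y(k) = 0
S(p) = p (S(p) = 0 + p = p)
t = 2 (t = -2*(-1) = 2)
v(g, G) = -10 (v(g, G) = -5*2 = -10)
1/(v(42, y(3)) + t) = 1/(-10 + 2) = 1/(-8) = -1/8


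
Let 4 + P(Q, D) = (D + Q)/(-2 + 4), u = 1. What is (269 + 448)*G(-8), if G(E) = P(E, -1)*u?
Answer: -12189/2 ≈ -6094.5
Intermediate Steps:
P(Q, D) = -4 + D/2 + Q/2 (P(Q, D) = -4 + (D + Q)/(-2 + 4) = -4 + (D + Q)/2 = -4 + (D + Q)*(1/2) = -4 + (D/2 + Q/2) = -4 + D/2 + Q/2)
G(E) = -9/2 + E/2 (G(E) = (-4 + (1/2)*(-1) + E/2)*1 = (-4 - 1/2 + E/2)*1 = (-9/2 + E/2)*1 = -9/2 + E/2)
(269 + 448)*G(-8) = (269 + 448)*(-9/2 + (1/2)*(-8)) = 717*(-9/2 - 4) = 717*(-17/2) = -12189/2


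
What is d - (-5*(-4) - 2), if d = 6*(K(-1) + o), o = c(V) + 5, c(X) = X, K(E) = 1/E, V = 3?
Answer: 24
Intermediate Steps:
K(E) = 1/E
o = 8 (o = 3 + 5 = 8)
d = 42 (d = 6*(1/(-1) + 8) = 6*(-1 + 8) = 6*7 = 42)
d - (-5*(-4) - 2) = 42 - (-5*(-4) - 2) = 42 - (20 - 2) = 42 - 1*18 = 42 - 18 = 24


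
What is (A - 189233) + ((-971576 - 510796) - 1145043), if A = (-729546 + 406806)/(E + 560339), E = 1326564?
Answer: -5314741883884/1886903 ≈ -2.8166e+6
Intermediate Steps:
A = -322740/1886903 (A = (-729546 + 406806)/(1326564 + 560339) = -322740/1886903 ≈ -0.17104)
(A - 189233) + ((-971576 - 510796) - 1145043) = (-322740/1886903 - 189233) + ((-971576 - 510796) - 1145043) = -357064638139/1886903 + (-1482372 - 1145043) = -357064638139/1886903 - 2627415 = -5314741883884/1886903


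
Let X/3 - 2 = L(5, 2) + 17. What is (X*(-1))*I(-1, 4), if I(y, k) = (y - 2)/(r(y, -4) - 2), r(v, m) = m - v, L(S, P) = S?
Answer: -216/5 ≈ -43.200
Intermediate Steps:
I(y, k) = (-2 + y)/(-6 - y) (I(y, k) = (y - 2)/((-4 - y) - 2) = (-2 + y)/(-6 - y))
X = 72 (X = 6 + 3*(5 + 17) = 6 + 3*22 = 6 + 66 = 72)
(X*(-1))*I(-1, 4) = (72*(-1))*((2 - 1*(-1))/(6 - 1)) = -72*(2 + 1)/5 = -72*3/5 = -72*⅗ = -216/5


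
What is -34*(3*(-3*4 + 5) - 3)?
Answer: 816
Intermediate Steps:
-34*(3*(-3*4 + 5) - 3) = -34*(3*(-12 + 5) - 3) = -34*(3*(-7) - 3) = -34*(-21 - 3) = -34*(-24) = 816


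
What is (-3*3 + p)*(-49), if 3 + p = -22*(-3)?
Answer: -2646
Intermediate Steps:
p = 63 (p = -3 - 22*(-3) = -3 + 66 = 63)
(-3*3 + p)*(-49) = (-3*3 + 63)*(-49) = (-9 + 63)*(-49) = 54*(-49) = -2646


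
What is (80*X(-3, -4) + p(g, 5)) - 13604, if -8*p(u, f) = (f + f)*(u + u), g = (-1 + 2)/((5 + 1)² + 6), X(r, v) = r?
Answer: -1162901/84 ≈ -13844.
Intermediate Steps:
g = 1/42 (g = 1/(6² + 6) = 1/(36 + 6) = 1/42 ≈ 0.023810)
p(u, f) = -f*u/2 (p(u, f) = -(f + f)*(u + u)/8 = -2*f*2*u/8 = -f*u/2)
(80*X(-3, -4) + p(g, 5)) - 13604 = (80*(-3) - ½*5*1/42) - 13604 = (-240 - 5/84) - 13604 = -20165/84 - 13604 = -1162901/84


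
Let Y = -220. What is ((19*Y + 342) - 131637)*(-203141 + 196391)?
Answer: 914456250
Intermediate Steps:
((19*Y + 342) - 131637)*(-203141 + 196391) = ((19*(-220) + 342) - 131637)*(-203141 + 196391) = ((-4180 + 342) - 131637)*(-6750) = (-3838 - 131637)*(-6750) = -135475*(-6750) = 914456250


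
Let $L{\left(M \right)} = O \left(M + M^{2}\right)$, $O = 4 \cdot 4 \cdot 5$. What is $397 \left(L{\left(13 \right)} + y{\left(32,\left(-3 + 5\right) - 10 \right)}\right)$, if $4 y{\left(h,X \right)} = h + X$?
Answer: $5782702$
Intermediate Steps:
$O = 80$ ($O = 16 \cdot 5 = 80$)
$y{\left(h,X \right)} = \frac{X}{4} + \frac{h}{4}$ ($y{\left(h,X \right)} = \frac{h + X}{4} = \frac{X + h}{4} = \frac{X}{4} + \frac{h}{4}$)
$L{\left(M \right)} = 80 M + 80 M^{2}$ ($L{\left(M \right)} = 80 \left(M + M^{2}\right) = 80 M + 80 M^{2}$)
$397 \left(L{\left(13 \right)} + y{\left(32,\left(-3 + 5\right) - 10 \right)}\right) = 397 \left(80 \cdot 13 \left(1 + 13\right) + \left(\frac{\left(-3 + 5\right) - 10}{4} + \frac{1}{4} \cdot 32\right)\right) = 397 \left(80 \cdot 13 \cdot 14 + \left(\frac{2 - 10}{4} + 8\right)\right) = 397 \left(14560 + \left(\frac{1}{4} \left(-8\right) + 8\right)\right) = 397 \left(14560 + \left(-2 + 8\right)\right) = 397 \left(14560 + 6\right) = 397 \cdot 14566 = 5782702$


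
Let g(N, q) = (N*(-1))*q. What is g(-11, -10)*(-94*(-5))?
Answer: -51700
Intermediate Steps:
g(N, q) = -N*q (g(N, q) = (-N)*q = -N*q)
g(-11, -10)*(-94*(-5)) = (-1*(-11)*(-10))*(-94*(-5)) = -110*470 = -51700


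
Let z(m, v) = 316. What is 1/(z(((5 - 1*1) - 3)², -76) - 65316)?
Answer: -1/65000 ≈ -1.5385e-5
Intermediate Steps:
1/(z(((5 - 1*1) - 3)², -76) - 65316) = 1/(316 - 65316) = 1/(-65000) = -1/65000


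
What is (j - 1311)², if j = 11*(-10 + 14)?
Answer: 1605289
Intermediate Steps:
j = 44 (j = 11*4 = 44)
(j - 1311)² = (44 - 1311)² = (-1267)² = 1605289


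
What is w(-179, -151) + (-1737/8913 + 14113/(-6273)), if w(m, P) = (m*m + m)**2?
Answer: 18920125153990862/18637083 ≈ 1.0152e+9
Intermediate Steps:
w(m, P) = (m + m**2)**2 (w(m, P) = (m**2 + m)**2 = (m + m**2)**2)
w(-179, -151) + (-1737/8913 + 14113/(-6273)) = (-179)**2*(1 - 179)**2 + (-1737/8913 + 14113/(-6273)) = 32041*(-178)**2 + (-1737*1/8913 + 14113*(-1/6273)) = 32041*31684 + (-579/2971 - 14113/6273) = 1015187044 - 45561790/18637083 = 18920125153990862/18637083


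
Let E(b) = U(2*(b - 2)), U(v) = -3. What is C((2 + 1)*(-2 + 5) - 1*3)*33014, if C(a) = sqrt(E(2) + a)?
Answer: 33014*sqrt(3) ≈ 57182.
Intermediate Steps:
E(b) = -3
C(a) = sqrt(-3 + a)
C((2 + 1)*(-2 + 5) - 1*3)*33014 = sqrt(-3 + ((2 + 1)*(-2 + 5) - 1*3))*33014 = sqrt(-3 + (3*3 - 3))*33014 = sqrt(-3 + (9 - 3))*33014 = sqrt(-3 + 6)*33014 = sqrt(3)*33014 = 33014*sqrt(3)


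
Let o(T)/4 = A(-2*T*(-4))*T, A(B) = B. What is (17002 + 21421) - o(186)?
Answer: -1068649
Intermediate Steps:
o(T) = 32*T² (o(T) = 4*((-2*T*(-4))*T) = 4*((8*T)*T) = 4*(8*T²) = 32*T²)
(17002 + 21421) - o(186) = (17002 + 21421) - 32*186² = 38423 - 32*34596 = 38423 - 1*1107072 = 38423 - 1107072 = -1068649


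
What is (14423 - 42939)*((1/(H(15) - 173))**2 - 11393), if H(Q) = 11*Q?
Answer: 5198117479/16 ≈ 3.2488e+8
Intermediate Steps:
(14423 - 42939)*((1/(H(15) - 173))**2 - 11393) = (14423 - 42939)*((1/(11*15 - 173))**2 - 11393) = -28516*((1/(165 - 173))**2 - 11393) = -28516*((1/(-8))**2 - 11393) = -28516*((-1/8)**2 - 11393) = -28516*(1/64 - 11393) = -28516*(-729151/64) = 5198117479/16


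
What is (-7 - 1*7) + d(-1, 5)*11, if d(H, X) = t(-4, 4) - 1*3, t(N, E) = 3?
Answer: -14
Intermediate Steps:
d(H, X) = 0 (d(H, X) = 3 - 1*3 = 3 - 3 = 0)
(-7 - 1*7) + d(-1, 5)*11 = (-7 - 1*7) + 0*11 = (-7 - 7) + 0 = -14 + 0 = -14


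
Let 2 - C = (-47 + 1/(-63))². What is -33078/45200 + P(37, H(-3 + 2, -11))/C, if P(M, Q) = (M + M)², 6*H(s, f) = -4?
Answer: -318083309067/99050217800 ≈ -3.2113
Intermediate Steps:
H(s, f) = -⅔ (H(s, f) = (⅙)*(-4) = -⅔)
P(M, Q) = 4*M² (P(M, Q) = (2*M)² = 4*M²)
C = -8765506/3969 (C = 2 - (-47 + 1/(-63))² = 2 - (-47 - 1/63)² = 2 - (-2962/63)² = 2 - 1*8773444/3969 = 2 - 8773444/3969 = -8765506/3969 ≈ -2208.5)
-33078/45200 + P(37, H(-3 + 2, -11))/C = -33078/45200 + (4*37²)/(-8765506/3969) = -33078*1/45200 + (4*1369)*(-3969/8765506) = -16539/22600 + 5476*(-3969/8765506) = -16539/22600 - 10867122/4382753 = -318083309067/99050217800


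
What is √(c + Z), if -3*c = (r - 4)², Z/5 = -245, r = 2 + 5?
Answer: 2*I*√307 ≈ 35.043*I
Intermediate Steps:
r = 7
Z = -1225 (Z = 5*(-245) = -1225)
c = -3 (c = -(7 - 4)²/3 = -⅓*3² = -⅓*9 = -3)
√(c + Z) = √(-3 - 1225) = √(-1228) = 2*I*√307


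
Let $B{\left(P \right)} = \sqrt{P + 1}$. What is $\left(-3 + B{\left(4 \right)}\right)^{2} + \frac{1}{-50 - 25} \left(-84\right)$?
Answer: $\frac{378}{25} - 6 \sqrt{5} \approx 1.7036$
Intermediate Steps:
$B{\left(P \right)} = \sqrt{1 + P}$
$\left(-3 + B{\left(4 \right)}\right)^{2} + \frac{1}{-50 - 25} \left(-84\right) = \left(-3 + \sqrt{1 + 4}\right)^{2} + \frac{1}{-50 - 25} \left(-84\right) = \left(-3 + \sqrt{5}\right)^{2} + \frac{1}{-75} \left(-84\right) = \left(-3 + \sqrt{5}\right)^{2} - - \frac{28}{25} = \left(-3 + \sqrt{5}\right)^{2} + \frac{28}{25} = \frac{28}{25} + \left(-3 + \sqrt{5}\right)^{2}$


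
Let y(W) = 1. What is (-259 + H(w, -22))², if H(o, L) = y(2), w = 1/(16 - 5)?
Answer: 66564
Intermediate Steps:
w = 1/11 ≈ 0.090909
H(o, L) = 1
(-259 + H(w, -22))² = (-259 + 1)² = (-258)² = 66564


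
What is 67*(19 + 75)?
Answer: 6298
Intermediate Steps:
67*(19 + 75) = 67*94 = 6298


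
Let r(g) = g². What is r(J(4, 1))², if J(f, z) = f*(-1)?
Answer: 256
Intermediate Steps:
J(f, z) = -f
r(J(4, 1))² = ((-1*4)²)² = ((-4)²)² = 16² = 256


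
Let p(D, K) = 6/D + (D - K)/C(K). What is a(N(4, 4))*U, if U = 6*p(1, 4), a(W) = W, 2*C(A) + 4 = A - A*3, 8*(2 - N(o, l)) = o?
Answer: 117/2 ≈ 58.500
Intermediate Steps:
N(o, l) = 2 - o/8
C(A) = -2 - A (C(A) = -2 + (A - A*3)/2 = -2 + (A - 3*A)/2 = -2 + (-2*A)/2 = -2 - A)
p(D, K) = 6/D + (D - K)/(-2 - K)
U = 39 (U = 6*((12 + 6*4 + 1*(4 - 1*1))/(1*(2 + 4))) = 6*(1*(12 + 24 + 1*(4 - 1))/6) = 6*(1*(⅙)*(12 + 24 + 1*3)) = 6*(1*(⅙)*(12 + 24 + 3)) = 6*(1*(⅙)*39) = 6*(13/2) = 39)
a(N(4, 4))*U = (2 - ⅛*4)*39 = (2 - ½)*39 = (3/2)*39 = 117/2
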